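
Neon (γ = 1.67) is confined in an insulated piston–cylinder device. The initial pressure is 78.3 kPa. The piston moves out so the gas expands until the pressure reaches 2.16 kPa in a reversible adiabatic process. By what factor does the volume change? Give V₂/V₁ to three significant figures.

From PV^γ = const, V₂/V₁ = (P₁/P₂)^(1/γ).
V₂/V₁ = (78.3/2.16)^(0.599) = 8.585.

V₂/V₁ ≈ 8.58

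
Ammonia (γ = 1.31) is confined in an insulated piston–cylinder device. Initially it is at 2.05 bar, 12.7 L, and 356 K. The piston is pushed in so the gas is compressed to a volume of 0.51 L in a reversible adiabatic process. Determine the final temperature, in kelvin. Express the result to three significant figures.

For a reversible adiabat TV^(γ−1) is constant, so T₂ = T₁ (V₁/V₂)^(γ−1).
T₂ = 356 × (12.7/0.51)^(0.31) = 964.5 K.

T₂ ≈ 964 K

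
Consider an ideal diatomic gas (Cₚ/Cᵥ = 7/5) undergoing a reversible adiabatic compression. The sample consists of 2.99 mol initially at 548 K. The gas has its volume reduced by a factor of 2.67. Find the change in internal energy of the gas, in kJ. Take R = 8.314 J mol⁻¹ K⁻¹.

ΔU ≈ 16.4 kJ

Adiabatic: T₁V₁^(γ−1) = T₂V₂^(γ−1) ⇒ T₂ = T₁ (V₁/V₂)^(γ−1).
T₂ = 548 × 2.67^(2/5) = 811.7 K.
Q = 0, so ΔU = W_on_gas = nCᵥΔT with Cᵥ = R/(γ−1) = 20.79 J/(mol·K).
ΔU = 2.99 × 20.79 × (811.7 − 548) = 16390 J.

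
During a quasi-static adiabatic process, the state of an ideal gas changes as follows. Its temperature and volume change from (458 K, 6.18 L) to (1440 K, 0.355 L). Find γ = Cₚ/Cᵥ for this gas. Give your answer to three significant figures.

γ ≈ 1.40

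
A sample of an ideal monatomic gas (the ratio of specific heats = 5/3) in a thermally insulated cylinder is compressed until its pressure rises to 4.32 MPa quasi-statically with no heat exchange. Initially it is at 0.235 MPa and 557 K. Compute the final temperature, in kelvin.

Along an adiabat T P^((1−γ)/γ) is constant, so T₂ = T₁ (P₂/P₁)^((γ−1)/γ).
T₂ = 557 × (4.32/0.235)^(2/5) = 1785 K.

T₂ ≈ 1780 K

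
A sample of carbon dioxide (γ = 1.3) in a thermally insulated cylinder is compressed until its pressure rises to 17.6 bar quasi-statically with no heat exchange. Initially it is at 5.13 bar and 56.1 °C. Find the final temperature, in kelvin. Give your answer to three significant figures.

T₂ ≈ 438 K

Along an adiabat T P^((1−γ)/γ) is constant, so T₂ = T₁ (P₂/P₁)^((γ−1)/γ).
T₁ = 56.1 °C = 329.2 K.
T₂ = 329.2 × (17.6/5.13)^(0.231) = 437.6 K.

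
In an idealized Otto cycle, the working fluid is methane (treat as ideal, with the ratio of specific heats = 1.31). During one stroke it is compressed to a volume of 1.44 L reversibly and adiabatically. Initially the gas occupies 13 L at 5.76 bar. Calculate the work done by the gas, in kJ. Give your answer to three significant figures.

W ≈ -23.6 kJ

P₂ = P₁(V₁/V₂)^γ = 5.76×(13/1.44)^(1.31) = 102.9 bar.
For a reversible adiabat, W_by_gas = (P₁V₁ − P₂V₂)/(γ−1).
W_by = (576000×0.013 − 1.029×10^7×0.00144) / (0.31) = -23620 J.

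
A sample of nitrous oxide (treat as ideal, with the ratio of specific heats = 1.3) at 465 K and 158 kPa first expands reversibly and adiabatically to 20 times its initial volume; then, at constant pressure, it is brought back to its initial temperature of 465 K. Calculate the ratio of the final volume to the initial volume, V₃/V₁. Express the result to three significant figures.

V₃/V₁ ≈ 49.1

Adiabatic step: V₂/V₁ = 20; T₂ = T₁·(1/20)^(0.3) = 189.3 K.
Isobaric step: V₃/V₂ = T₃/T₂ = 465/189.3.
V₃/V₁ = (V₂/V₁)(V₃/V₂) = 20 × (465/189.3) = 49.13.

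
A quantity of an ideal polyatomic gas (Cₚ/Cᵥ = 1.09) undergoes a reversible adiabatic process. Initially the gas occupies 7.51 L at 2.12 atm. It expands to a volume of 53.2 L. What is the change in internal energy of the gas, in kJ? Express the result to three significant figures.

P₂ = P₁(V₁/V₂)^γ = 2.12×(7.51/53.2)^(1.09) = 0.2509 atm.
For a reversible adiabat, W_by_gas = (P₁V₁ − P₂V₂)/(γ−1).
W_by = (214800×0.00751 − 25420×0.0532) / (0.09) = 2896 J.
Q = 0 ⇒ ΔU = −W_by = -2896 J.

ΔU ≈ -2.90 kJ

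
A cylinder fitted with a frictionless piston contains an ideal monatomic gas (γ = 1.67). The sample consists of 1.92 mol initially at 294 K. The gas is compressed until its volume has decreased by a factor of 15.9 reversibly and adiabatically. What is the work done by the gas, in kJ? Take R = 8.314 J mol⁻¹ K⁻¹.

For a reversible adiabat TV^(γ−1) is constant, so T₂ = T₁ (V₁/V₂)^(γ−1).
T₂ = 294 × 15.9^(0.67) = 1876 K.
Q = 0, so ΔU = W_on_gas = nCᵥΔT with Cᵥ = R/(γ−1) = 12.41 J/(mol·K).
ΔU = 1.92 × 12.41 × (1876 − 294) = 37700 J.
Work done by the gas = −ΔU = -37700 J.

W ≈ -37.7 kJ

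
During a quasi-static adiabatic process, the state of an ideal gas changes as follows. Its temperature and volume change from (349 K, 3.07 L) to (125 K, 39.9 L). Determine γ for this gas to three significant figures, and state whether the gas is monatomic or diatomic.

γ ≈ 1.40; diatomic

TV^(γ−1) = const ⇒ γ − 1 = ln(T₂/T₁) / ln(V₁/V₂).
γ = 1 + ln(125/349) / ln(3.07/39.9) = 1.4.
γ ≈ 1.40 is close to 7/5, so the gas is diatomic.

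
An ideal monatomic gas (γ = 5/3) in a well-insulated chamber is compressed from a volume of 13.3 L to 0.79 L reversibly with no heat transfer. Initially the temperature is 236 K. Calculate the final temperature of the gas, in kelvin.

For a reversible adiabat TV^(γ−1) is constant, so T₂ = T₁ (V₁/V₂)^(γ−1).
T₂ = 236 × (13.3/0.79)^(2/3) = 1550 K.

T₂ ≈ 1550 K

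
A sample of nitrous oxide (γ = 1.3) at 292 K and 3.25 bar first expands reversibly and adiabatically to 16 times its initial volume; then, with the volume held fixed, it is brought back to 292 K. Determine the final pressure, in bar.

Adiabatic step (PV^γ = const): P₂ = 3.25×(1/16)^(1.3) = 0.08842 bar; T₂ = 292×(1/16)^(0.3) = 127.1 K.
Isochoric: P₃ = P₂(T₃/T₂) = 0.08842 × (292/127.1) = 0.2031 bar.

P₃ ≈ 0.203 bar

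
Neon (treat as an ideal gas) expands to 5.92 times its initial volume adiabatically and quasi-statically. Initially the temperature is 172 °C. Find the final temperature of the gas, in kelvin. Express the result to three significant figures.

T₂ ≈ 136 K

For a reversible adiabat TV^(γ−1) is constant, so T₂ = T₁ (V₁/V₂)^(γ−1).
For a monatomic ideal gas γ = 5/3, so γ−1 = 2/3.
T₁ = 172 °C = 445.1 K.
T₂ = 445.1 × (1/5.92)^(2/3) = 136 K.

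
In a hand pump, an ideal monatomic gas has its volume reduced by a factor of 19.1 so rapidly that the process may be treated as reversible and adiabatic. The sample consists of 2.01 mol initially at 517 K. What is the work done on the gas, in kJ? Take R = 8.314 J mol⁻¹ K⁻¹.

W ≈ 79.6 kJ

Adiabatic: T₁V₁^(γ−1) = T₂V₂^(γ−1) ⇒ T₂ = T₁ (V₁/V₂)^(γ−1).
γ = 5/3 for a monatomic ideal gas, so γ−1 = 2/3.
T₂ = 517 × 19.1^(2/3) = 3694 K.
Q = 0, so ΔU = W_on_gas = nCᵥΔT with Cᵥ = R/(γ−1) = 12.47 J/(mol·K).
ΔU = 2.01 × 12.47 × (3694 − 517) = 79640 J.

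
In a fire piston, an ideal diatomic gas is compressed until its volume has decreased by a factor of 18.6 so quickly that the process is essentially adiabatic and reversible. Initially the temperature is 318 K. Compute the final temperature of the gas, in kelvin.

For a reversible adiabat TV^(γ−1) is constant, so T₂ = T₁ (V₁/V₂)^(γ−1).
For a diatomic ideal gas γ = 7/5, so γ−1 = 2/5.
T₂ = 318 × 18.6^(2/5) = 1024 K.

T₂ ≈ 1020 K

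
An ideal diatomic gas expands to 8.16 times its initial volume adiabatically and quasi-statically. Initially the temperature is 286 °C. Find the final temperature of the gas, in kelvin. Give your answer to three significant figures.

T₂ ≈ 241 K

Adiabatic: T₁V₁^(γ−1) = T₂V₂^(γ−1) ⇒ T₂ = T₁ (V₁/V₂)^(γ−1).
For a diatomic ideal gas γ = 7/5, so γ−1 = 2/5.
T₁ = 286 °C = 559.1 K.
T₂ = 559.1 × (1/8.16)^(2/5) = 241.5 K.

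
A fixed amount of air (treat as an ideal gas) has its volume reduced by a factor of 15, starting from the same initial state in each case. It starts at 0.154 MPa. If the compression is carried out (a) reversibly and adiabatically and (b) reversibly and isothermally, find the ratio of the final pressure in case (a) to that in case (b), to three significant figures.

P_adiabatic / P_isothermal ≈ 2.95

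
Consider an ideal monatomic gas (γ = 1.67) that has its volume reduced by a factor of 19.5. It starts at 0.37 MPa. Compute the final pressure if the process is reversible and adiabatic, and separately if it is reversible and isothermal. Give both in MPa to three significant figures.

Isothermal: P₂ = P₁(V₁/V₂) = 0.37×19.5 = 7.215 MPa.
Adiabatic: P₂ = P₁(V₁/V₂)^γ = 0.37×19.5^(1.67) = 52.79 MPa.

adiabatic: 52.8 MPa; isothermal: 7.21 MPa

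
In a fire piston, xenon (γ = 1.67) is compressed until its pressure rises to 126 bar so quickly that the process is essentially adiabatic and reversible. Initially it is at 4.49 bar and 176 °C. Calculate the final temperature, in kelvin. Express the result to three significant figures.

Adiabatic: T₂/T₁ = (P₂/P₁)^((γ−1)/γ).
T₁ = 176 °C = 449.1 K.
T₂ = 449.1 × (126/4.49)^(0.401) = 1711 K.

T₂ ≈ 1710 K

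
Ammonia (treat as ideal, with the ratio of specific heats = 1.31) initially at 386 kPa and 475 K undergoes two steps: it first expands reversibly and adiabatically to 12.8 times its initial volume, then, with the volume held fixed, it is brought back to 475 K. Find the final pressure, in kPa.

Adiabatic step (PV^γ = const): P₂ = 386×(1/12.8)^(1.31) = 13.68 kPa; T₂ = 475×(1/12.8)^(0.31) = 215.5 K.
Isochoric: P₃ = P₂(T₃/T₂) = 13.68 × (475/215.5) = 30.16 kPa.

P₃ ≈ 30.2 kPa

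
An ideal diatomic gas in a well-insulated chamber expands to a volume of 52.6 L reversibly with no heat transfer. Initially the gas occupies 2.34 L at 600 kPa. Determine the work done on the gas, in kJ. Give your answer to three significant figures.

W ≈ -2.50 kJ

γ = 7/5 for a diatomic ideal gas.
P₂ = P₁(V₁/V₂)^γ = 600×(2.34/52.6)^(7/5) = 7.686 kPa.
For a reversible adiabat, W_by_gas = (P₁V₁ − P₂V₂)/(γ−1).
W_by = (600000×0.00234 − 7686×0.0526) / (2/5) = 2499 J.
W_on_gas = −W_by = -2499 J.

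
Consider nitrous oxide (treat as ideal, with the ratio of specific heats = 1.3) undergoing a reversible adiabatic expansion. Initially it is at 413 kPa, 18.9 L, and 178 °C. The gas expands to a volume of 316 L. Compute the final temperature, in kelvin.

For a reversible adiabat TV^(γ−1) is constant, so T₂ = T₁ (V₁/V₂)^(γ−1).
T₁ = 178 °C = 451.1 K.
T₂ = 451.1 × (18.9/316)^(0.3) = 193.8 K.

T₂ ≈ 194 K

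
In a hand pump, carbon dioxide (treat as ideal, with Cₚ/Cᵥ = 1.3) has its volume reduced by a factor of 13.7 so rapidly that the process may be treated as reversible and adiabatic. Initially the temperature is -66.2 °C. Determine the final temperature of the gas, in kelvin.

For a reversible adiabat TV^(γ−1) is constant, so T₂ = T₁ (V₁/V₂)^(γ−1).
T₁ = -66.2 °C = 206.9 K.
T₂ = 206.9 × 13.7^(0.3) = 453.8 K.

T₂ ≈ 454 K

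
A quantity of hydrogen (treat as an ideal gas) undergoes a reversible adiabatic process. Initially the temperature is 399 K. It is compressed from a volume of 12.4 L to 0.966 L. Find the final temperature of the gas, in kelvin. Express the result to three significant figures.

T₂ ≈ 1110 K

For a reversible adiabat TV^(γ−1) is constant, so T₂ = T₁ (V₁/V₂)^(γ−1).
For a diatomic ideal gas γ = 7/5, so γ−1 = 2/5.
T₂ = 399 × (12.4/0.966)^(2/5) = 1108 K.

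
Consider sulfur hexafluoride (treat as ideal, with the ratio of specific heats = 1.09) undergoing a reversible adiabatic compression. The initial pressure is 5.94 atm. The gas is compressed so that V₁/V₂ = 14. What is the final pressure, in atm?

Since PV^γ is constant along a reversible adiabat, P₂ = P₁ (V₁/V₂)^γ.
P₂ = 5.94 × 14^(1.09) = 105.5 atm.

P₂ ≈ 105 atm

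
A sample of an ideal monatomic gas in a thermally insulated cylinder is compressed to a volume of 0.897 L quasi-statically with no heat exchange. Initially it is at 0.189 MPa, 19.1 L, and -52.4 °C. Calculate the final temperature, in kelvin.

Adiabatic: T₁V₁^(γ−1) = T₂V₂^(γ−1) ⇒ T₂ = T₁ (V₁/V₂)^(γ−1).
γ = 5/3 for a monatomic ideal gas.
T₁ = -52.4 °C = 220.7 K.
T₂ = 220.7 × (19.1/0.897)^(2/3) = 1696 K.

T₂ ≈ 1700 K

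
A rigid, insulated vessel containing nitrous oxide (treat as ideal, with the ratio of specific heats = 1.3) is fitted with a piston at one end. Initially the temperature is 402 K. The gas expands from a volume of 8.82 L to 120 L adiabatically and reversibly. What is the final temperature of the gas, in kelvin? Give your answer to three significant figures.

For a reversible adiabat TV^(γ−1) is constant, so T₂ = T₁ (V₁/V₂)^(γ−1).
T₂ = 402 × (8.82/120)^(0.3) = 183.7 K.

T₂ ≈ 184 K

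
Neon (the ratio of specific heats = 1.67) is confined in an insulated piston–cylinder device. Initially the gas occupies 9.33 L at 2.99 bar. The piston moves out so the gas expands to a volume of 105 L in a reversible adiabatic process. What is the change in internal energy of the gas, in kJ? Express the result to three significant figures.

ΔU ≈ -3.34 kJ

P₂ = P₁(V₁/V₂)^γ = 2.99×(9.33/105)^(1.67) = 0.05248 bar.
For a reversible adiabat, W_by_gas = (P₁V₁ − P₂V₂)/(γ−1).
W_by = (299000×0.00933 − 5248×0.105) / (0.67) = 3341 J.
Q = 0 ⇒ ΔU = −W_by = -3341 J.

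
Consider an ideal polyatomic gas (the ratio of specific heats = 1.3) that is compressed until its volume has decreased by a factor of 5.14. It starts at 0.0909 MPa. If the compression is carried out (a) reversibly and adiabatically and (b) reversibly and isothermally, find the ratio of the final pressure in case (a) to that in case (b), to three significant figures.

P_adiabatic / P_isothermal ≈ 1.63

Isothermal: P_b = P₁(V₁/V₂) = 0.0909×5.14.
Adiabatic: P_a = P₁(V₁/V₂)^γ = 0.0909×5.14^(1.3).
P_a/P_b = (V₁/V₂)^(γ−1) = 5.14^(0.3) = 1.634.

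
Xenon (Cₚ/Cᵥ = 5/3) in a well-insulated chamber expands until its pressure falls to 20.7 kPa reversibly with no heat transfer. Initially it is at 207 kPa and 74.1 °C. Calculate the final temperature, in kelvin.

T₂ ≈ 138 K

Along an adiabat T P^((1−γ)/γ) is constant, so T₂ = T₁ (P₂/P₁)^((γ−1)/γ).
T₁ = 74.1 °C = 347.2 K.
T₂ = 347.2 × (20.7/207)^(2/5) = 138.2 K.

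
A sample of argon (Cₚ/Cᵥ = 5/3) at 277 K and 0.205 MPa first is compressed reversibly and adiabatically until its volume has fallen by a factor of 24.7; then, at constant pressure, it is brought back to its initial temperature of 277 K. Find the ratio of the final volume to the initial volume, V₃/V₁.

Adiabatic step: V₂/V₁ = 0.04049; T₂ = T₁·24.7^(2/3) = 2349 K.
Isobaric step: V₃/V₂ = T₃/T₂ = 277/2349.
V₃/V₁ = (V₂/V₁)(V₃/V₂) = 0.04049 × (277/2349) = 0.004774.

V₃/V₁ ≈ 0.00477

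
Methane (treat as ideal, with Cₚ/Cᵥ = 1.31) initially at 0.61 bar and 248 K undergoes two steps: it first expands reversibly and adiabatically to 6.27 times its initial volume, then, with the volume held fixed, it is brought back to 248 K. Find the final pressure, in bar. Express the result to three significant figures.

P₃ ≈ 0.0973 bar

Adiabatic step (PV^γ = const): P₂ = 0.61×(1/6.27)^(1.31) = 0.05507 bar; T₂ = 248×(1/6.27)^(0.31) = 140.4 K.
Isochoric: P₃ = P₂(T₃/T₂) = 0.05507 × (248/140.4) = 0.09729 bar.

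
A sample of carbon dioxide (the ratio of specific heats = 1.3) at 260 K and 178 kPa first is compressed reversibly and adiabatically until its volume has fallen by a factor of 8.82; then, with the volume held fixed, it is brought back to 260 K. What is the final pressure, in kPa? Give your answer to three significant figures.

P₃ ≈ 1570 kPa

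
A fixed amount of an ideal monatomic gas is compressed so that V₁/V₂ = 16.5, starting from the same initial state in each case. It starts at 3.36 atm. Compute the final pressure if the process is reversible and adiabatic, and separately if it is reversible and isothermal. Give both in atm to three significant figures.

adiabatic: 359 atm; isothermal: 55.4 atm

For a monatomic ideal gas γ = 5/3.
Isothermal: P₂ = P₁(V₁/V₂) = 3.36×16.5 = 55.44 atm.
Adiabatic: P₂ = P₁(V₁/V₂)^γ = 3.36×16.5^(5/3) = 359.3 atm.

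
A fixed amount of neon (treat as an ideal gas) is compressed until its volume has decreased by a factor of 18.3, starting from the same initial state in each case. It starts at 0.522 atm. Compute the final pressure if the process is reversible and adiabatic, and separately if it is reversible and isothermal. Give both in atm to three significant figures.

For a monatomic ideal gas γ = 5/3.
Isothermal: P₂ = P₁(V₁/V₂) = 0.522×18.3 = 9.553 atm.
Adiabatic: P₂ = P₁(V₁/V₂)^γ = 0.522×18.3^(5/3) = 66.34 atm.

adiabatic: 66.3 atm; isothermal: 9.55 atm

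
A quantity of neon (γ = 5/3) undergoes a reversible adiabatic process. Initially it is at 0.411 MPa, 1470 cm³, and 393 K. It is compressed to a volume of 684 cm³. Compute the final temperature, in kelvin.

T₂ ≈ 654 K

Adiabatic: T₁V₁^(γ−1) = T₂V₂^(γ−1) ⇒ T₂ = T₁ (V₁/V₂)^(γ−1).
T₂ = 393 × (1470/684)^(2/3) = 654.5 K.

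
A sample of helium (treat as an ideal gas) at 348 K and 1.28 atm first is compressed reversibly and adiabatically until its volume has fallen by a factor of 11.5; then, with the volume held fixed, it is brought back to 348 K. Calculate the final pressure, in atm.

P₃ ≈ 14.7 atm

For a monatomic ideal gas γ = 5/3.
Adiabatic step (PV^γ = const): P₂ = 1.28×11.5^(5/3) = 75 atm; T₂ = 348×11.5^(2/3) = 1773 K.
Isochoric: P₃ = P₂(T₃/T₂) = 75 × (348/1773) = 14.72 atm.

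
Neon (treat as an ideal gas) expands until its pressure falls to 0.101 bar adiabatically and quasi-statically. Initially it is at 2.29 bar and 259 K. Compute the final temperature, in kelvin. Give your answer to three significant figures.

T₂ ≈ 74.3 K

Along an adiabat T P^((1−γ)/γ) is constant, so T₂ = T₁ (P₂/P₁)^((γ−1)/γ).
For a monatomic ideal gas γ = 5/3, so (γ−1)/γ = 2/5.
T₂ = 259 × (0.101/2.29)^(2/5) = 74.32 K.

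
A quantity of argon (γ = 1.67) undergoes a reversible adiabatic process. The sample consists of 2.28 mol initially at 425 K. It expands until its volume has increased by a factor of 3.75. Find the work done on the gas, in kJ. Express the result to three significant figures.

Adiabatic: T₁V₁^(γ−1) = T₂V₂^(γ−1) ⇒ T₂ = T₁ (V₁/V₂)^(γ−1).
T₂ = 425 × (1/3.75)^(0.67) = 175.3 K.
Q = 0, so ΔU = W_on_gas = nCᵥΔT with Cᵥ = R/(γ−1) = 12.41 J/(mol·K).
ΔU = 2.28 × 12.41 × (175.3 − 425) = -7065 J.

W ≈ -7.06 kJ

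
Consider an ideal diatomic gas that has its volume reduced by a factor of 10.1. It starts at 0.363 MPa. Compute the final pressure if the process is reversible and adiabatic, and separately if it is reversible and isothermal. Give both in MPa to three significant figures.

For a diatomic ideal gas γ = 7/5.
Isothermal: P₂ = P₁(V₁/V₂) = 0.363×10.1 = 3.666 MPa.
Adiabatic: P₂ = P₁(V₁/V₂)^γ = 0.363×10.1^(7/5) = 9.246 MPa.

adiabatic: 9.25 MPa; isothermal: 3.67 MPa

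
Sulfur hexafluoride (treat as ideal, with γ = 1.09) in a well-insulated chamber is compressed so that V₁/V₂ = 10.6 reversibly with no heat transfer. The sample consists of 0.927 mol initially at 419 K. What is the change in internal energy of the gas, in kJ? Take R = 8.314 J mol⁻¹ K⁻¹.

For a reversible adiabat TV^(γ−1) is constant, so T₂ = T₁ (V₁/V₂)^(γ−1).
T₂ = 419 × 10.6^(0.09) = 518.2 K.
Q = 0, so ΔU = W_on_gas = nCᵥΔT with Cᵥ = R/(γ−1) = 92.38 J/(mol·K).
ΔU = 0.927 × 92.38 × (518.2 − 419) = 8494 J.

ΔU ≈ 8.49 kJ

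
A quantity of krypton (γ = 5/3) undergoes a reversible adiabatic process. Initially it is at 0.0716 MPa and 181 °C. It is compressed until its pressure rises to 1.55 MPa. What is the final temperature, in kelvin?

T₂ ≈ 1550 K

Adiabatic: T₂/T₁ = (P₂/P₁)^((γ−1)/γ).
T₁ = 181 °C = 454.1 K.
T₂ = 454.1 × (1.55/0.0716)^(2/5) = 1554 K.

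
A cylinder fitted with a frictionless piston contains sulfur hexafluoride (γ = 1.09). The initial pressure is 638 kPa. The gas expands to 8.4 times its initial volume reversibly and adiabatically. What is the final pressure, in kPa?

Adiabatic: P₁V₁^γ = P₂V₂^γ ⇒ P₂ = P₁ (V₁/V₂)^γ.
P₂ = 638 × (1/8.4)^(1.09) = 62.71 kPa.

P₂ ≈ 62.7 kPa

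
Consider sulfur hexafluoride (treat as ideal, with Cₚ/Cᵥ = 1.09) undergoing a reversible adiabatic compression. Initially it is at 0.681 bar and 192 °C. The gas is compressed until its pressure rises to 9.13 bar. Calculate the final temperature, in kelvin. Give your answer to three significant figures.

T₂ ≈ 576 K

Adiabatic: T₂/T₁ = (P₂/P₁)^((γ−1)/γ).
T₁ = 192 °C = 465.1 K.
T₂ = 465.1 × (9.13/0.681)^(0.0826) = 576.3 K.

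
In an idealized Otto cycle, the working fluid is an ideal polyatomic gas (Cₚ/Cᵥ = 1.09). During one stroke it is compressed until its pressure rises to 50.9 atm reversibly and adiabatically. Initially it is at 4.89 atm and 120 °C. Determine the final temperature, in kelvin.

T₂ ≈ 477 K

Adiabatic: T₂/T₁ = (P₂/P₁)^((γ−1)/γ).
T₁ = 120 °C = 393.1 K.
T₂ = 393.1 × (50.9/4.89)^(0.0826) = 477.1 K.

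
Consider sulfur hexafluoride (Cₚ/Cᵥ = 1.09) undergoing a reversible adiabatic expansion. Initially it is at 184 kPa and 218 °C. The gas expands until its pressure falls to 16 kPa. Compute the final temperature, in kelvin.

T₂ ≈ 401 K

Along an adiabat T P^((1−γ)/γ) is constant, so T₂ = T₁ (P₂/P₁)^((γ−1)/γ).
T₁ = 218 °C = 491.1 K.
T₂ = 491.1 × (16/184)^(0.0826) = 401.5 K.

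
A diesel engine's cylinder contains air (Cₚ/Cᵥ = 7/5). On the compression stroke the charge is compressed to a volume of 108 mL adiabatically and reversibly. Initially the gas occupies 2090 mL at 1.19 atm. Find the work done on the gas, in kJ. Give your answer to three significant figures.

W ≈ 1.43 kJ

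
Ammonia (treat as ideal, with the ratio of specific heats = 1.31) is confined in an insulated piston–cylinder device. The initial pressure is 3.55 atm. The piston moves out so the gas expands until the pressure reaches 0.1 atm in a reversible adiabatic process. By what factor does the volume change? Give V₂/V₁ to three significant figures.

From PV^γ = const, V₂/V₁ = (P₁/P₂)^(1/γ).
V₂/V₁ = (3.55/0.1)^(0.763) = 15.25.

V₂/V₁ ≈ 15.3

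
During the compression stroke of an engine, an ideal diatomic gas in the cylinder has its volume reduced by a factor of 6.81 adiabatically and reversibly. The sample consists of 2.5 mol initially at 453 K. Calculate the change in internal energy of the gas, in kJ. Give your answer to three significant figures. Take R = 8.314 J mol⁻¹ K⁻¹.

ΔU ≈ 27.2 kJ

Adiabatic: T₁V₁^(γ−1) = T₂V₂^(γ−1) ⇒ T₂ = T₁ (V₁/V₂)^(γ−1).
γ = 7/5 for a diatomic ideal gas, so γ−1 = 2/5.
T₂ = 453 × 6.81^(2/5) = 975.8 K.
Q = 0, so ΔU = W_on_gas = nCᵥΔT with Cᵥ = R/(γ−1) = 20.79 J/(mol·K).
ΔU = 2.5 × 20.79 × (975.8 − 453) = 27170 J.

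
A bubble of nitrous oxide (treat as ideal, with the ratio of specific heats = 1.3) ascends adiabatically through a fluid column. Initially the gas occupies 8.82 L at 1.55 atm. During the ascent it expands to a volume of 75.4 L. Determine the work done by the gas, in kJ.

P₂ = P₁(V₁/V₂)^γ = 1.55×(8.82/75.4)^(1.3) = 0.09525 atm.
For a reversible adiabat, W_by_gas = (P₁V₁ − P₂V₂)/(γ−1).
W_by = (157100×0.00882 − 9651×0.0754) / (0.3) = 2192 J.

W ≈ 2.19 kJ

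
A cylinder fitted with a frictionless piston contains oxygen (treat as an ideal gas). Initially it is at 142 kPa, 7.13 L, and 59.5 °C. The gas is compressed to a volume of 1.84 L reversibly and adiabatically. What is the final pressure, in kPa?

P₂ ≈ 946 kPa

Adiabatic: P₁V₁^γ = P₂V₂^γ ⇒ P₂ = P₁ (V₁/V₂)^γ.
γ = 7/5 for a diatomic ideal gas.
P₂ = 142 × (7.13/1.84)^(7/5) = 946 kPa.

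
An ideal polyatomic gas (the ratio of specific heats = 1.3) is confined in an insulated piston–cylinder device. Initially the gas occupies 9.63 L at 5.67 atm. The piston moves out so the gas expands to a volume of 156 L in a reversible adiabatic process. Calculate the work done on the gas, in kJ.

P₂ = P₁(V₁/V₂)^γ = 5.67×(9.63/156)^(1.3) = 0.1518 atm.
For a reversible adiabat, W_by_gas = (P₁V₁ − P₂V₂)/(γ−1).
W_by = (574500×0.00963 − 15380×0.156) / (0.3) = 10440 J.
W_on_gas = −W_by = -10440 J.

W ≈ -10.4 kJ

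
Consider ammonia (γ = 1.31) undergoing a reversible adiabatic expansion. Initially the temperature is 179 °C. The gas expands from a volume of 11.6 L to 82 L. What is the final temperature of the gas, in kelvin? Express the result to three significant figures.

Adiabatic: T₁V₁^(γ−1) = T₂V₂^(γ−1) ⇒ T₂ = T₁ (V₁/V₂)^(γ−1).
T₁ = 179 °C = 452.1 K.
T₂ = 452.1 × (11.6/82)^(0.31) = 246.6 K.

T₂ ≈ 247 K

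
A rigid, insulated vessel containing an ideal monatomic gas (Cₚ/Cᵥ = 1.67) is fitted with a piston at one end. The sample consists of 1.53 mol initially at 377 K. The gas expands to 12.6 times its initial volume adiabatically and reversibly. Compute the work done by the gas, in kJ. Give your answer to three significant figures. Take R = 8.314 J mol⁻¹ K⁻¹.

For a reversible adiabat TV^(γ−1) is constant, so T₂ = T₁ (V₁/V₂)^(γ−1).
T₂ = 377 × (1/12.6)^(0.67) = 69.04 K.
Q = 0, so ΔU = W_on_gas = nCᵥΔT with Cᵥ = R/(γ−1) = 12.41 J/(mol·K).
ΔU = 1.53 × 12.41 × (69.04 − 377) = -5847 J.
Work done by the gas = −ΔU = 5847 J.

W ≈ 5.85 kJ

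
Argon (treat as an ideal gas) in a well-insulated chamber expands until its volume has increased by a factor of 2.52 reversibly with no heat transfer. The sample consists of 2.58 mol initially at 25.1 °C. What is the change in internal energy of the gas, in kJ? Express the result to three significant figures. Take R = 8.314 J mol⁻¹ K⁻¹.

Adiabatic: T₁V₁^(γ−1) = T₂V₂^(γ−1) ⇒ T₂ = T₁ (V₁/V₂)^(γ−1).
γ = 5/3 for a monatomic ideal gas, so γ−1 = 2/3.
T₁ = 25.1 °C = 298.2 K.
T₂ = 298.2 × (1/2.52)^(2/3) = 161.1 K.
Q = 0, so ΔU = W_on_gas = nCᵥΔT with Cᵥ = R/(γ−1) = 12.47 J/(mol·K).
ΔU = 2.58 × 12.47 × (161.1 − 298.2) = -4414 J.

ΔU ≈ -4.41 kJ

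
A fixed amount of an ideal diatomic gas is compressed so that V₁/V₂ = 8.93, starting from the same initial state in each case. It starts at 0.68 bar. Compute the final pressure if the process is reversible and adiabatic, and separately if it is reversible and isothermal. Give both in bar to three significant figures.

adiabatic: 14.6 bar; isothermal: 6.07 bar

For a diatomic ideal gas γ = 7/5.
Isothermal: P₂ = P₁(V₁/V₂) = 0.68×8.93 = 6.072 bar.
Adiabatic: P₂ = P₁(V₁/V₂)^γ = 0.68×8.93^(7/5) = 14.58 bar.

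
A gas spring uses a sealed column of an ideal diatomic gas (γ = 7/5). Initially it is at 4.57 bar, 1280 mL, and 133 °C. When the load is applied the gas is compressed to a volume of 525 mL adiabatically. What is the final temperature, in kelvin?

Adiabatic: T₁V₁^(γ−1) = T₂V₂^(γ−1) ⇒ T₂ = T₁ (V₁/V₂)^(γ−1).
T₁ = 133 °C = 406.1 K.
T₂ = 406.1 × (1280/525)^(2/5) = 580.1 K.

T₂ ≈ 580 K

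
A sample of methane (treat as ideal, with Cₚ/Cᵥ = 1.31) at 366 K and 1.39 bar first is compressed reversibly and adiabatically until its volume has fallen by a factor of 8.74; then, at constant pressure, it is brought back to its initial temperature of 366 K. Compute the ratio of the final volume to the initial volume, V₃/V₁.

V₃/V₁ ≈ 0.0584

Adiabatic step: V₂/V₁ = 0.1144; T₂ = T₁·8.74^(0.31) = 716.7 K.
Isobaric step: V₃/V₂ = T₃/T₂ = 366/716.7.
V₃/V₁ = (V₂/V₁)(V₃/V₂) = 0.1144 × (366/716.7) = 0.05843.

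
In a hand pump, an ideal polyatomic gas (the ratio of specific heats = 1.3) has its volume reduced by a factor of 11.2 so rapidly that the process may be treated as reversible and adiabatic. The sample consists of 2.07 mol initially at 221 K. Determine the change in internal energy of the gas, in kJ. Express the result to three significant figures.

ΔU ≈ 13.5 kJ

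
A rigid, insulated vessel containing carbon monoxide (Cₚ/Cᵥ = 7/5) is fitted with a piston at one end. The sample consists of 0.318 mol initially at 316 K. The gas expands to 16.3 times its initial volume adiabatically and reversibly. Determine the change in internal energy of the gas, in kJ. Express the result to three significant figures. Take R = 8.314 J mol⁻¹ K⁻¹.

ΔU ≈ -1.40 kJ

For a reversible adiabat TV^(γ−1) is constant, so T₂ = T₁ (V₁/V₂)^(γ−1).
T₂ = 316 × (1/16.3)^(2/5) = 103.5 K.
Q = 0, so ΔU = W_on_gas = nCᵥΔT with Cᵥ = R/(γ−1) = 20.79 J/(mol·K).
ΔU = 0.318 × 20.79 × (103.5 − 316) = -1405 J.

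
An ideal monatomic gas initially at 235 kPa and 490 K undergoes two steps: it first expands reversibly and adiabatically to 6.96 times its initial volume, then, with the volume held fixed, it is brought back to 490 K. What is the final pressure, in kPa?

For a monatomic ideal gas γ = 5/3.
Adiabatic step (PV^γ = const): P₂ = 235×(1/6.96)^(5/3) = 9.262 kPa; T₂ = 490×(1/6.96)^(2/3) = 134.4 K.
Isochoric: P₃ = P₂(T₃/T₂) = 9.262 × (490/134.4) = 33.76 kPa.

P₃ ≈ 33.8 kPa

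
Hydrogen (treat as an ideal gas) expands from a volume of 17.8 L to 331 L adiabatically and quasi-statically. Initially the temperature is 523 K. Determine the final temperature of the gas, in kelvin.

T₂ ≈ 162 K

For a reversible adiabat TV^(γ−1) is constant, so T₂ = T₁ (V₁/V₂)^(γ−1).
For a diatomic ideal gas γ = 7/5, so γ−1 = 2/5.
T₂ = 523 × (17.8/331)^(2/5) = 162.5 K.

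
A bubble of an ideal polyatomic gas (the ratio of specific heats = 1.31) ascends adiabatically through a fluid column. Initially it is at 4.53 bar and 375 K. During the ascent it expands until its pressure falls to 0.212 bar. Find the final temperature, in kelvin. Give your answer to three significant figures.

Adiabatic: T₂/T₁ = (P₂/P₁)^((γ−1)/γ).
T₂ = 375 × (0.212/4.53)^(0.237) = 181.7 K.

T₂ ≈ 182 K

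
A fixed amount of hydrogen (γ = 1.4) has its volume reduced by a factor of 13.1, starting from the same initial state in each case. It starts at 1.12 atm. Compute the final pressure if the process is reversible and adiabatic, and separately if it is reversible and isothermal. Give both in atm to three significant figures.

adiabatic: 41.1 atm; isothermal: 14.7 atm

Isothermal: P₂ = P₁(V₁/V₂) = 1.12×13.1 = 14.67 atm.
Adiabatic: P₂ = P₁(V₁/V₂)^γ = 1.12×13.1^(1.4) = 41.06 atm.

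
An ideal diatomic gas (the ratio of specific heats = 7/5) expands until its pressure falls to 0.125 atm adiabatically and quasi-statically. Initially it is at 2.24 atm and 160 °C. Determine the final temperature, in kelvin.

T₂ ≈ 190 K

Adiabatic: T₂/T₁ = (P₂/P₁)^((γ−1)/γ).
T₁ = 160 °C = 433.1 K.
T₂ = 433.1 × (0.125/2.24)^(2/7) = 189.9 K.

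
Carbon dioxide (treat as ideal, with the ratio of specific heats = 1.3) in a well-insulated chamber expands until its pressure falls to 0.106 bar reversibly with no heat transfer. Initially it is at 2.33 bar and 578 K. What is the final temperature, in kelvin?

T₂ ≈ 283 K

Along an adiabat T P^((1−γ)/γ) is constant, so T₂ = T₁ (P₂/P₁)^((γ−1)/γ).
T₂ = 578 × (0.106/2.33)^(0.231) = 283.3 K.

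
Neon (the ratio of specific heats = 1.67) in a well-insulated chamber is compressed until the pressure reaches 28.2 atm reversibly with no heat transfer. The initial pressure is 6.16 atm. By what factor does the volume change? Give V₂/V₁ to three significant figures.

From PV^γ = const, V₂/V₁ = (P₁/P₂)^(1/γ).
V₂/V₁ = (6.16/28.2)^(0.599) = 0.4022.

V₂/V₁ ≈ 0.402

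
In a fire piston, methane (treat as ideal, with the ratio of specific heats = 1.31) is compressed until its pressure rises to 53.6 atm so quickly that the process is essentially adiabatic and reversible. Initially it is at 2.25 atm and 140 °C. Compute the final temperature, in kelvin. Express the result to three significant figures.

T₂ ≈ 875 K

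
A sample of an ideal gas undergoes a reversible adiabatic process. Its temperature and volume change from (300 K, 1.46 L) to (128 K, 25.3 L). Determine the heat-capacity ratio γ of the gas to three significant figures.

TV^(γ−1) = const ⇒ γ − 1 = ln(T₂/T₁) / ln(V₁/V₂).
γ = 1 + ln(128/300) / ln(1.46/25.3) = 1.299.

γ ≈ 1.30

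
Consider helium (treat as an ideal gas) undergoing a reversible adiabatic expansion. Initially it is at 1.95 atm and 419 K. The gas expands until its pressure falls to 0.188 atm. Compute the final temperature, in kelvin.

T₂ ≈ 164 K

Along an adiabat T P^((1−γ)/γ) is constant, so T₂ = T₁ (P₂/P₁)^((γ−1)/γ).
For a monatomic ideal gas γ = 5/3, so (γ−1)/γ = 2/5.
T₂ = 419 × (0.188/1.95)^(2/5) = 164.4 K.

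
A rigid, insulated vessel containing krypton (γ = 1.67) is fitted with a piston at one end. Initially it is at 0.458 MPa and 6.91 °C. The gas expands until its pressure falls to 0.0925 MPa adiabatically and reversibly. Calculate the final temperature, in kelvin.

Adiabatic: T₂/T₁ = (P₂/P₁)^((γ−1)/γ).
T₁ = 6.91 °C = 280.1 K.
T₂ = 280.1 × (0.0925/0.458)^(0.401) = 147.4 K.

T₂ ≈ 147 K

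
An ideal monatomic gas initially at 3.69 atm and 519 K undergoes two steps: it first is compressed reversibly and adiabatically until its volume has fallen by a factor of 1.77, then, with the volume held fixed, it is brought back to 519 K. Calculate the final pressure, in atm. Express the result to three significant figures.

P₃ ≈ 6.53 atm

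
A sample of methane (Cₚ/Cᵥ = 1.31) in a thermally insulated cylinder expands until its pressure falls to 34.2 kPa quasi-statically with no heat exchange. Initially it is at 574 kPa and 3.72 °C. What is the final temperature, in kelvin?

T₂ ≈ 142 K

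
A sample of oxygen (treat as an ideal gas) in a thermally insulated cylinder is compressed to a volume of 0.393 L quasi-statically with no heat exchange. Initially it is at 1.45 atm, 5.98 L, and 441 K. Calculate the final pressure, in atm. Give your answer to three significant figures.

Since PV^γ is constant along a reversible adiabat, P₂ = P₁ (V₁/V₂)^γ.
γ = 7/5 for a diatomic ideal gas.
P₂ = 1.45 × (5.98/0.393)^(7/5) = 65.55 atm.

P₂ ≈ 65.6 atm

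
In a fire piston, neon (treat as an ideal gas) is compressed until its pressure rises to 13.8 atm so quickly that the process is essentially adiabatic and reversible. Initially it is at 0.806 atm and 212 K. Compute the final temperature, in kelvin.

T₂ ≈ 660 K

Adiabatic: T₂/T₁ = (P₂/P₁)^((γ−1)/γ).
For a monatomic ideal gas γ = 5/3, so (γ−1)/γ = 2/5.
T₂ = 212 × (13.8/0.806)^(2/5) = 660.3 K.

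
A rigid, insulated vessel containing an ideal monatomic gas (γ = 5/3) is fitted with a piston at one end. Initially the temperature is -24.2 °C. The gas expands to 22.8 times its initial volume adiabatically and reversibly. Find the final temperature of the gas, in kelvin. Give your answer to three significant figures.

For a reversible adiabat TV^(γ−1) is constant, so T₂ = T₁ (V₁/V₂)^(γ−1).
T₁ = -24.2 °C = 248.9 K.
T₂ = 248.9 × (1/22.8)^(2/3) = 30.96 K.

T₂ ≈ 31.0 K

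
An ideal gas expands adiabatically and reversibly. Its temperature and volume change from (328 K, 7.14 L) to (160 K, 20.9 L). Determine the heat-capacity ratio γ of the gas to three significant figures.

TV^(γ−1) = const ⇒ γ − 1 = ln(T₂/T₁) / ln(V₁/V₂).
γ = 1 + ln(160/328) / ln(7.14/20.9) = 1.668.

γ ≈ 1.67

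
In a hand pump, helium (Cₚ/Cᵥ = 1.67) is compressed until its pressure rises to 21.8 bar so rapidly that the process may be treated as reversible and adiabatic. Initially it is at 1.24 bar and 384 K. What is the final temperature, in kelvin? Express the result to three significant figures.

T₂ ≈ 1210 K

Along an adiabat T P^((1−γ)/γ) is constant, so T₂ = T₁ (P₂/P₁)^((γ−1)/γ).
T₂ = 384 × (21.8/1.24)^(0.401) = 1213 K.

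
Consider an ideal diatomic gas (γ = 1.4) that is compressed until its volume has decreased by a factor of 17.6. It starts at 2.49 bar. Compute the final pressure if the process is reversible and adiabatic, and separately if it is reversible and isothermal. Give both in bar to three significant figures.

adiabatic: 138 bar; isothermal: 43.8 bar

Isothermal: P₂ = P₁(V₁/V₂) = 2.49×17.6 = 43.82 bar.
Adiabatic: P₂ = P₁(V₁/V₂)^γ = 2.49×17.6^(1.4) = 138 bar.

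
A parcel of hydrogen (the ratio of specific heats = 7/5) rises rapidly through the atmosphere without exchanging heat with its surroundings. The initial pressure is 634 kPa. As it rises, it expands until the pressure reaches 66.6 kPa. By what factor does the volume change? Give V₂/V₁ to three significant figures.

From PV^γ = const, V₂/V₁ = (P₁/P₂)^(1/γ).
V₂/V₁ = (634/66.6)^(5/7) = 5.

V₂/V₁ ≈ 5.00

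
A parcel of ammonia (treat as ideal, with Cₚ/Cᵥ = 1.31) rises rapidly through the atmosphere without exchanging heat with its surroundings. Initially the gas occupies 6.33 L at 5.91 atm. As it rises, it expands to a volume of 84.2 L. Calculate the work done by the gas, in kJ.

P₂ = P₁(V₁/V₂)^γ = 5.91×(6.33/84.2)^(1.31) = 0.1992 atm.
For a reversible adiabat, W_by_gas = (P₁V₁ − P₂V₂)/(γ−1).
W_by = (598800×0.00633 − 20180×0.0842) / (0.31) = 6746 J.

W ≈ 6.75 kJ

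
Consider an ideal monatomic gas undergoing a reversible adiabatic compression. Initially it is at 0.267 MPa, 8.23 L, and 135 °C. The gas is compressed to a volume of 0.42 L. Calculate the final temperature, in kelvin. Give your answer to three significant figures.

For a reversible adiabat TV^(γ−1) is constant, so T₂ = T₁ (V₁/V₂)^(γ−1).
γ = 5/3 for a monatomic ideal gas.
T₁ = 135 °C = 408.1 K.
T₂ = 408.1 × (8.23/0.42)^(2/3) = 2967 K.

T₂ ≈ 2970 K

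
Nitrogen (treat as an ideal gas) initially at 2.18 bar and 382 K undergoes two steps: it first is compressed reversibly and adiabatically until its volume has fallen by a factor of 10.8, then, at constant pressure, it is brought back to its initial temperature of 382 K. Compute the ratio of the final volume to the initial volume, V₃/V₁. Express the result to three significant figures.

For a diatomic ideal gas γ = 7/5.
Adiabatic step: V₂/V₁ = 0.09259; T₂ = T₁·10.8^(2/5) = 989.5 K.
Isobaric step: V₃/V₂ = T₃/T₂ = 382/989.5.
V₃/V₁ = (V₂/V₁)(V₃/V₂) = 0.09259 × (382/989.5) = 0.03574.

V₃/V₁ ≈ 0.0357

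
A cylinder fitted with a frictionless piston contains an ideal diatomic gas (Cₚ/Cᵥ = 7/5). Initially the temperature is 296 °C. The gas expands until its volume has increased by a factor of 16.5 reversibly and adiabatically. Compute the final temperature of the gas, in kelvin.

T₂ ≈ 185 K

Adiabatic: T₁V₁^(γ−1) = T₂V₂^(γ−1) ⇒ T₂ = T₁ (V₁/V₂)^(γ−1).
T₁ = 296 °C = 569.1 K.
T₂ = 569.1 × (1/16.5)^(2/5) = 185.5 K.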